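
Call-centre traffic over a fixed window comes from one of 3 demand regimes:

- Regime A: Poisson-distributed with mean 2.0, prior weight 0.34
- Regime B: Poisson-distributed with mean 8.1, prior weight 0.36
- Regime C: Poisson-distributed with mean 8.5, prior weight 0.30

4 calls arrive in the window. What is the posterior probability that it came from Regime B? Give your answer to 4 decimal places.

0.3084

The responsibility of component k is w_k f_k(x) divided by Σ_j w_j f_j(x).
Evaluate each component's likelihood at the observed value:
  p_A = 0.0902235
  p_B = 0.0544432
  p_C = 0.0442549
Prior × likelihood for each component:
  w_A·p_A = 0.34 × 0.0902235 = 0.030676
  w_B·p_B = 0.36 × 0.0544432 = 0.0195995
  w_C·p_C = 0.30 × 0.0442549 = 0.0132765
Denominator: 0.030676 + 0.0195995 + 0.0132765 = 0.063552
P(Regime B | x) = 0.0195995 / 0.063552 ≈ 0.3084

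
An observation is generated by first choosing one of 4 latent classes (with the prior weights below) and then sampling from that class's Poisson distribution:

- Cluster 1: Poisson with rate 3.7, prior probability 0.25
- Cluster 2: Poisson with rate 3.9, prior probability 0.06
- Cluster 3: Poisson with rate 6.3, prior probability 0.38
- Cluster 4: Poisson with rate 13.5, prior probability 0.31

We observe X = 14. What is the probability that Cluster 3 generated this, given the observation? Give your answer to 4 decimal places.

Posterior ∝ prior × likelihood, so P(k | x) ∝ π_k f_k(x); normalise over all components.
Evaluate each component's likelihood at the observed value:
  f_1 = e^(−3.7)·3.7^14/14! = 2.5558e-05
  f_2 = e^(−3.9)·3.9^14/14! = 4.37268e-05
  f_3 = e^(−6.3)·6.3^14/14! = 0.00326817
  f_4 = e^(−13.5)·13.5^14/14! = 0.105024
Unnormalised posteriors:
  π_1·f_1 = 0.25 × 2.5558e-05 = 6.38949e-06
  π_2·f_2 = 0.06 × 4.37268e-05 = 2.62361e-06
  π_3·f_3 = 0.38 × 0.00326817 = 0.0012419
  π_4·f_4 = 0.31 × 0.105024 = 0.0325575
Normaliser: 6.38949e-06 + 2.62361e-06 + 0.0012419 + 0.0325575 = 0.0338084
P(Cluster 3 | 14) = 0.0012419 / 0.0338084 ≈ 0.0367

0.0367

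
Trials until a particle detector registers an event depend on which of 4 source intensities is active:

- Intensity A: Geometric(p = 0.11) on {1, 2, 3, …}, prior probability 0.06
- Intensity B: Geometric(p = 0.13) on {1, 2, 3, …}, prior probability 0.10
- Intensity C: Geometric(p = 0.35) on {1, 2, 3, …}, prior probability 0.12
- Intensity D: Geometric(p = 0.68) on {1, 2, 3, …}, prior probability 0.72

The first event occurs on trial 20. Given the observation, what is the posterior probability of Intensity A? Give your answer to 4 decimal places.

By Bayes' theorem, P(k | x) = P(Z=k) f_k(x) / Σ_j P(Z=j) f_j(x).
Geometric probabilities:
  f_A = 0.11·(1−0.11)^19 = 0.11·0.109247 = 0.0120172
  f_B = 0.13·(1−0.13)^19 = 0.13·0.0709359 = 0.00922166
  f_C = 0.35·(1−0.35)^19 = 0.35·0.000278839 = 9.75937e-05
  f_D = 0.68·(1−0.68)^19 = 0.68·3.96141e-10 = 2.69376e-10
Multiply by the mixture weights:
  P(Z=A)·f_A = 0.06 × 0.0120172 = 0.000721031
  P(Z=B)·f_B = 0.10 × 0.00922166 = 0.000922166
  P(Z=C)·f_C = 0.12 × 9.75937e-05 = 1.17112e-05
  P(Z=D)·f_D = 0.72 × 2.69376e-10 = 1.93951e-10
Sum: 0.000721031 + 0.000922166 + 1.17112e-05 + 1.93951e-10 = 0.00165491
P(Intensity A | the observation) = 0.000721031 / 0.00165491 ≈ 0.4357

0.4357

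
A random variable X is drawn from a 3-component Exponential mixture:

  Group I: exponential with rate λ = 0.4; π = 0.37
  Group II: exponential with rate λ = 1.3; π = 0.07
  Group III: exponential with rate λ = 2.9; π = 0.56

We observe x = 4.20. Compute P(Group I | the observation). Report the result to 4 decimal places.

P(component k | x) = π_k·f_k(x) / marginal(x), where marginal(x) = Σ_j π_j·f_j(x).
Component likelihoods at x = 4.20:
  L_I = 0.0745496
  L_II = 0.00552962
  L_III = 1.4883e-05
Unnormalised posteriors:
  π_I·L_I = 0.37 × 0.0745496 = 0.0275833
  π_II·L_II = 0.07 × 0.00552962 = 0.000387074
  π_III·L_III = 0.56 × 1.4883e-05 = 8.33449e-06
Normaliser: 0.0275833 + 0.000387074 + 8.33449e-06 = 0.0279788
Responsibility of Group I: 0.0275833 / 0.0279788 ≈ 0.9859

0.9859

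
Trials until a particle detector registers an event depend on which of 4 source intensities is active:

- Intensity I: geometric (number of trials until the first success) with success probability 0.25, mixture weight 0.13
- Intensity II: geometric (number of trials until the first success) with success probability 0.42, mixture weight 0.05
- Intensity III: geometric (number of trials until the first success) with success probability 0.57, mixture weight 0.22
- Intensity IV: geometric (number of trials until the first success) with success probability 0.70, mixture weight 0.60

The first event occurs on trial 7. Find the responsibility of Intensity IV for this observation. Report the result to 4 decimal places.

P(component k | x) = π_k·f_k(x) / marginal(x), where marginal(x) = Σ_j π_j·f_j(x).
Component likelihoods at x = 7:
  f_I = 0.0444946
  f_II = 0.0159889
  f_III = 0.00360318
  f_IV = 0.0005103
Multiply by the mixture weights:
  π_I·f_I = 0.13 × 0.0444946 = 0.0057843
  π_II·f_II = 0.05 × 0.0159889 = 0.000799443
  π_III·f_III = 0.22 × 0.00360318 = 0.000792699
  π_IV·f_IV = 0.60 × 0.0005103 = 0.00030618
Sum: 0.0057843 + 0.000799443 + 0.000792699 + 0.00030618 = 0.00768262
P(Intensity IV | the observation) ≈ 0.0399

0.0399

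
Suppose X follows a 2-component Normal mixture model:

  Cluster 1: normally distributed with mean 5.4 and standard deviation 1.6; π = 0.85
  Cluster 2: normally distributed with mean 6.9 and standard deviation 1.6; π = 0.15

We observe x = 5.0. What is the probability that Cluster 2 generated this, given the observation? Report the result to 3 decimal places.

Apply Bayes' rule: the posterior for each component is proportional to its prior times its likelihood at x.
Evaluate each component's likelihood at the observed value:
  f_1 = 0.241668
  f_2 = 0.123191
Prior × likelihood for each component:
  π_1·f_1 = 0.85 × 0.241668 = 0.205417
  π_2·f_2 = 0.15 × 0.123191 = 0.0184786
Sum: 0.205417 + 0.0184786 = 0.223896
So the posterior for Cluster 2 is 0.0184786 / 0.223896 ≈ 0.083.

0.083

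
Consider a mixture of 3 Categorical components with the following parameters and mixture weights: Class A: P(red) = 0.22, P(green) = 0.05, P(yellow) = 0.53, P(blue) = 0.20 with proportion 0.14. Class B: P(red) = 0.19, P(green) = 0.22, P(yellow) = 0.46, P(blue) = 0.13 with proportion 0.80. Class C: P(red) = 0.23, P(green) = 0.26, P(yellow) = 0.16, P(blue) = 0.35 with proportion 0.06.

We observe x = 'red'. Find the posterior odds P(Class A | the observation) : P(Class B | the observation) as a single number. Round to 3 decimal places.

Since P(k|x) ∝ w_k f_k(x), the posterior odds are w_i f_i(x) / (w_j f_j(x)).
Categorical probabilities:
  L_A = 0.22
  L_B = 0.19
  L_C = 0.23
Odds = (0.14/0.80) × (0.22/0.19) = 0.175 × 1.15789 ≈ 0.203

0.203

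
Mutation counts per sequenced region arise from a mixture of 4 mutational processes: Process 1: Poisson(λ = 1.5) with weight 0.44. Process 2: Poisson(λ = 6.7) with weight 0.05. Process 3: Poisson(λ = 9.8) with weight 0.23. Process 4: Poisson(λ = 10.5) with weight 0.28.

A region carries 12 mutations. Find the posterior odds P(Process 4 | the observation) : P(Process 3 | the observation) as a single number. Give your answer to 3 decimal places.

Only the two components matter; the odds are (π_i f_i(x)) / (π_j f_j(x)).
Evaluate each component's likelihood at the observed value:
  L_1 = e^(−1.5)·1.5^12/12! = 6.04389e-08
  L_2 = e^(−6.7)·6.7^12/12! = 0.0210275
  L_3 = e^(−9.8)·9.8^12/12! = 0.0908427
  L_4 = e^(−10.5)·10.5^12/12! = 0.103239
Odds = (0.28/0.23) × (0.103239/0.0908427) = 1.21739 × 1.13646 ≈ 1.384

1.384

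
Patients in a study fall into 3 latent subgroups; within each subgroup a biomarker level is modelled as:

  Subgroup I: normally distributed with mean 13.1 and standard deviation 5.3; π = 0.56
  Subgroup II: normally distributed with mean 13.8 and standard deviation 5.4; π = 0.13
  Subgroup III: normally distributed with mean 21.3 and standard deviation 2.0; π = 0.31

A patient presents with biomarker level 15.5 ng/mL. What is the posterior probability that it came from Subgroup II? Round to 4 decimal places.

The responsibility of component k is π_k f_k(x) divided by Σ_j π_j f_j(x).
Component likelihoods at x = 15.5 ng/mL:
  p_I = 0.0679371
  p_II = 0.0703065
  p_III = 0.00297627
Unnormalised posteriors:
  π_I·p_I = 0.56 × 0.0679371 = 0.0380448
  π_II·p_II = 0.13 × 0.0703065 = 0.00913984
  π_III·p_III = 0.31 × 0.00297627 = 0.000922643
Marginal: 0.0380448 + 0.00913984 + 0.000922643 = 0.0481073
P(Subgroup II | x) ≈ 0.1900

0.1900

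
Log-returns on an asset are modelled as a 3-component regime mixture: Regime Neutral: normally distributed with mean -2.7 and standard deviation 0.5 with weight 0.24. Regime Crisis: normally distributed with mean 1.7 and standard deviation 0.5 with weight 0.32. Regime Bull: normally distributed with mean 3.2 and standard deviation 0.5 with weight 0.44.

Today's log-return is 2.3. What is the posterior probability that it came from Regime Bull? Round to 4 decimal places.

By Bayes' theorem, P(k | x) = w_k f_k(x) / Σ_j w_j f_j(x).
Normal densities:
  p_Neutral = 1.53892e-22
  p_Crisis = 0.388372
  p_Bull = 0.1579
Multiply by the mixture weights:
  w_Neutral·p_Neutral = 0.24 × 1.53892e-22 = 3.69341e-23
  w_Crisis·p_Crisis = 0.32 × 0.388372 = 0.124279
  w_Bull·p_Bull = 0.44 × 0.1579 = 0.0694761
Denominator: 3.69341e-23 + 0.124279 + 0.0694761 = 0.193755
P(Regime Bull | 2.3) ≈ 0.3586

0.3586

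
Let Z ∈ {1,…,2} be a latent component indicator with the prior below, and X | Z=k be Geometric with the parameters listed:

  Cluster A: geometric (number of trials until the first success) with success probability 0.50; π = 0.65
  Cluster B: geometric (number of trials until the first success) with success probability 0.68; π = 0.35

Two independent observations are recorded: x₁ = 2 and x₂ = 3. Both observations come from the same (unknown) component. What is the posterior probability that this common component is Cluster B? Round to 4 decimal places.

Posterior ∝ prior × likelihood, so P(k | x) ∝ P(Z=k) f_k(x); normalise over all components.
Since both observations come from the same component, the likelihood for component k is f_k(x₁)·f_k(x₂).
  f_A = [0.50·(1−0.50)^1 = 0.50·0.5 = 0.25] × [0.125] = 0.03125
  f_B = [0.68·(1−0.68)^1 = 0.68·0.32 = 0.2176] × [0.069632] = 0.0151519
Multiply by the mixture weights:
  P(Z=A)·f_A = 0.65 × 0.03125 = 0.0203125
  P(Z=B)·f_B = 0.35 × 0.0151519 = 0.00530317
Evidence: 0.0203125 + 0.00530317 = 0.0256157
P(Cluster B | data) = 0.00530317 / 0.0256157 ≈ 0.2070

0.2070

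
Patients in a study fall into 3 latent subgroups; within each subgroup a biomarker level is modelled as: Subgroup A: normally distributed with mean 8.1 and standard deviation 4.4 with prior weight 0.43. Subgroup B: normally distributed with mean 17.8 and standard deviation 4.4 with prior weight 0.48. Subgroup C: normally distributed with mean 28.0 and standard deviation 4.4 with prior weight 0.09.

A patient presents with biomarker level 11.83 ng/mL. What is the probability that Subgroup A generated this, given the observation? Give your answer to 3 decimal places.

P(component k | x) = w_k·f_k(x) / marginal(x), where marginal(x) = Σ_j w_j·f_j(x).
Component likelihoods at x = 11.83 ng/mL:
  L_A = 0.0633004
  L_B = 0.0361159
  L_C = 0.000105864
Unnormalised posteriors:
  w_A·L_A = 0.43 × 0.0633004 = 0.0272192
  w_B·L_B = 0.48 × 0.0361159 = 0.0173357
  w_C·L_C = 0.09 × 0.000105864 = 9.52776e-06
Normaliser: 0.0272192 + 0.0173357 + 9.52776e-06 = 0.0445643
Responsibility of Subgroup A: 0.0272192 / 0.0445643 ≈ 0.611

0.611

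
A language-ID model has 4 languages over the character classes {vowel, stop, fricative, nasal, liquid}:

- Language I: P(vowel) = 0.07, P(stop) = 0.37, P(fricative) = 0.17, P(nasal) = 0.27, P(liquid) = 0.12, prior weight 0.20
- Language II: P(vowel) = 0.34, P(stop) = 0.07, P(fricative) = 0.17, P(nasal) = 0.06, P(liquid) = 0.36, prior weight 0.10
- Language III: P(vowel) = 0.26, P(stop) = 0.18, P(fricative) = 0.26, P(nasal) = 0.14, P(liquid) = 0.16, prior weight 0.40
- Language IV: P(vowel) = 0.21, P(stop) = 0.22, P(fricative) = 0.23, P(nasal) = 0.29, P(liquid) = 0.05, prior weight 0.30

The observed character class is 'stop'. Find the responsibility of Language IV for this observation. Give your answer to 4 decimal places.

Apply Bayes' rule: the posterior for each component is proportional to its prior times its likelihood at x.
Evaluate each component's likelihood at the observed value:
  p_I = 0.37
  p_II = 0.07
  p_III = 0.18
  p_IV = 0.22
Prior × likelihood for each component:
  π_I·p_I = 0.20 × 0.37 = 0.074
  π_II·p_II = 0.10 × 0.07 = 0.007
  π_III·p_III = 0.40 × 0.18 = 0.072
  π_IV·p_IV = 0.30 × 0.22 = 0.066
Denominator: 0.074 + 0.007 + 0.072 + 0.066 = 0.219
Responsibility of Language IV: 0.066 / 0.219 ≈ 0.3014

0.3014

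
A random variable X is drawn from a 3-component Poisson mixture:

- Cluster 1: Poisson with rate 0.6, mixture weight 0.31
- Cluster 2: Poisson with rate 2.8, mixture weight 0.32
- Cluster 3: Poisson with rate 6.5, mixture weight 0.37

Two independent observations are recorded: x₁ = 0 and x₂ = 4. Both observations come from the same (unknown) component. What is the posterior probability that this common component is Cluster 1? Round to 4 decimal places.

Posterior ∝ prior × likelihood, so P(k | x) ∝ w_k f_k(x); normalise over all components.
Since both observations come from the same component, the likelihood for component k is f_k(x₁)·f_k(x₂).
  L_1 = [e^(−0.6)·0.6^0/0! = 0.548812] × [0.00296358] = 0.00162645
  L_2 = [e^(−2.8)·2.8^0/0! = 0.0608101] × [0.155739] = 0.00947048
  L_3 = [e^(−6.5)·6.5^0/0! = 0.00150344] × [0.111822] = 0.000168118
Unnormalised posteriors:
  w_1·L_1 = 0.31 × 0.00162645 = 0.000504199
  w_2·L_2 = 0.32 × 0.00947048 = 0.00303055
  w_3·L_3 = 0.37 × 0.000168118 = 6.22036e-05
Marginal: 0.000504199 + 0.00303055 + 6.22036e-05 = 0.00359695
P(Cluster 1 | x₁,x₂) ≈ 0.1402

0.1402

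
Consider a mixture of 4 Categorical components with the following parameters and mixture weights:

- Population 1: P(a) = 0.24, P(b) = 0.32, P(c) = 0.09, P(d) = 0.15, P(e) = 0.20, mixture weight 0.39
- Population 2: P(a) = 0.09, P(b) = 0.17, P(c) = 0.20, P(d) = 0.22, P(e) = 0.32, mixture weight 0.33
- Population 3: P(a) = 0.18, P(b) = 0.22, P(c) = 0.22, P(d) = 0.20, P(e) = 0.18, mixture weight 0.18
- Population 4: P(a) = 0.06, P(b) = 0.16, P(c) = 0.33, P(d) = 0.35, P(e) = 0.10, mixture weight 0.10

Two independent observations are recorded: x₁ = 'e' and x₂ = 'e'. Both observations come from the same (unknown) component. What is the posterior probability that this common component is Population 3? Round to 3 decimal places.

0.104

The responsibility of component k is P(Z=k) f_k(x) divided by Σ_j P(Z=j) f_j(x).
Since both observations come from the same component, the likelihood for component k is f_k(x₁)·f_k(x₂).
  L_1 = [P(e | comp) = 0.20] × [0.2] = 0.04
  L_2 = [P(e | comp) = 0.32] × [0.32] = 0.1024
  L_3 = [P(e | comp) = 0.18] × [0.18] = 0.0324
  L_4 = [P(e | comp) = 0.10] × [0.1] = 0.01
Unnormalised posteriors:
  P(Z=1)·L_1 = 0.39 × 0.04 = 0.0156
  P(Z=2)·L_2 = 0.33 × 0.1024 = 0.033792
  P(Z=3)·L_3 = 0.18 × 0.0324 = 0.005832
  P(Z=4)·L_4 = 0.10 × 0.01 = 0.001
Evidence: 0.0156 + 0.033792 + 0.005832 + 0.001 = 0.056224
P(Population 3 | data) ≈ 0.104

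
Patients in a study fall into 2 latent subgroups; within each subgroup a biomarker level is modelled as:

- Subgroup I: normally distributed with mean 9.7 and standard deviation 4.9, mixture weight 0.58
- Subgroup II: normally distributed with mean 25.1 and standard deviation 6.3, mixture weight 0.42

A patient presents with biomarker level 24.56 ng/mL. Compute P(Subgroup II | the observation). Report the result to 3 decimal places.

Posterior ∝ prior × likelihood, so P(k | x) ∝ w_k f_k(x); normalise over all components.
Evaluate each component's likelihood at the observed value:
  f_I = (1/(4.9·√(2π)))·exp(−(24.56−9.7)²/(2·4.9²)) = 0.081417·exp(-4.59849) = 0.000819623
  f_II = (1/(6.3·√(2π)))·exp(−(24.56−25.1)²/(2·6.3²)) = 0.063324·exp(-0.00367) = 0.063092
Prior × likelihood for each component:
  w_I·f_I = 0.58 × 0.000819623 = 0.000475381
  w_II·f_II = 0.42 × 0.063092 = 0.0264986
Denominator: 0.000475381 + 0.0264986 = 0.026974
So the posterior for Subgroup II is 0.0264986 / 0.026974 ≈ 0.982.

0.982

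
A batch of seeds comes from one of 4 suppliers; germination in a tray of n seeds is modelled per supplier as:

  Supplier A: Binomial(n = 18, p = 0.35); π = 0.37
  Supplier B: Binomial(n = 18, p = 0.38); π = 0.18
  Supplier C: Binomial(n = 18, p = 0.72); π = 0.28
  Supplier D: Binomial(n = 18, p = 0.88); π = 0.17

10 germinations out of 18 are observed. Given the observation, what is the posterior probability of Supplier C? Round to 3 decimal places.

0.408

P(component k | x) = P(Z=k)·f_k(x) / marginal(x), where marginal(x) = Σ_j P(Z=j)·f_j(x).
Evaluate each component's likelihood at the observed value:
  L_A = 0.0384631
  L_B = 0.0599828
  L_C = 0.0618937
  L_D = 0.000524003
Weight by the priors:
  P(Z=A)·L_A = 0.37 × 0.0384631 = 0.0142314
  P(Z=B)·L_B = 0.18 × 0.0599828 = 0.0107969
  P(Z=C)·L_C = 0.28 × 0.0618937 = 0.0173302
  P(Z=D)·L_D = 0.17 × 0.000524003 = 8.90806e-05
Sum: 0.0142314 + 0.0107969 + 0.0173302 + 8.90806e-05 = 0.0424476
Responsibility of Supplier C: 0.0173302 / 0.0424476 ≈ 0.408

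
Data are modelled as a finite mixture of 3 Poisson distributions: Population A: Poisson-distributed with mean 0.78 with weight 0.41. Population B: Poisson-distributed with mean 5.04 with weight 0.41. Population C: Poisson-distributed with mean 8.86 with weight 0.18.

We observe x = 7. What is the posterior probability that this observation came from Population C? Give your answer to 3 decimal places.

0.333

The responsibility of component k is w_k f_k(x) divided by Σ_j w_j f_j(x).
Poisson probabilities:
  f_A = 1.59765e-05
  f_B = 0.106106
  f_C = 0.120714
Weight by the priors:
  w_A·f_A = 0.41 × 1.59765e-05 = 6.55037e-06
  w_B·f_B = 0.41 × 0.106106 = 0.0435034
  w_C·f_C = 0.18 × 0.120714 = 0.0217285
Evidence: 6.55037e-06 + 0.0435034 + 0.0217285 = 0.0652384
Responsibility of Population C: 0.0217285 / 0.0652384 ≈ 0.333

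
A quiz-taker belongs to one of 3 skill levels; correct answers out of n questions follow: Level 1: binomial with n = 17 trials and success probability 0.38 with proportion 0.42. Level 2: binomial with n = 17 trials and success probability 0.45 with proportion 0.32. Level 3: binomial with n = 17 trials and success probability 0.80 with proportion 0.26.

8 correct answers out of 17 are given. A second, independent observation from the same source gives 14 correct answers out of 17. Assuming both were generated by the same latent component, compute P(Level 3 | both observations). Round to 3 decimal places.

The responsibility of component k is π_k f_k(x) divided by Σ_j π_j f_j(x).
Since both observations come from the same component, the likelihood for component k is f_k(x₁)·f_k(x₂).
  L_1 = [C(17,8)·0.38^8·0.62^9 = 24310·0.000434779·0.0135371 = 0.14308] × [0.000212156] = 3.03552e-05
  L_2 = [C(17,8)·0.45^8·0.55^9 = 24310·0.00168151·0.00460537 = 0.188256] × [0.00157969] = 0.000297387
  L_3 = [C(17,8)·0.80^8·0.20^9 = 24310·0.167772·5.12e-07 = 0.00208821] × [0.239254] = 0.000499613
Weight by the priors:
  π_1·L_1 = 0.42 × 3.03552e-05 = 1.27492e-05
  π_2·L_2 = 0.32 × 0.000297387 = 9.51637e-05
  π_3·L_3 = 0.26 × 0.000499613 = 0.000129899
Marginal: 1.27492e-05 + 9.51637e-05 + 0.000129899 = 0.000237812
P(Level 3 | x) ≈ 0.546

0.546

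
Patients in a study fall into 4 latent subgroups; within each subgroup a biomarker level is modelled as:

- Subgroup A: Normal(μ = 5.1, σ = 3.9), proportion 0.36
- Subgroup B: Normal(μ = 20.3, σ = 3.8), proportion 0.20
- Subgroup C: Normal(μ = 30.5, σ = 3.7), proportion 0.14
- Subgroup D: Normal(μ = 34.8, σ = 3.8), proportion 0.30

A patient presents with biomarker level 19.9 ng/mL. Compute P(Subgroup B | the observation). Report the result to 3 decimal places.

0.986

P(component k | x) = π_k·f_k(x) / marginal(x), where marginal(x) = Σ_j π_j·f_j(x).
Component likelihoods at x = 19.9 ng/mL:
  p_A = (1/(3.9·√(2π)))·exp(−(19.9−5.1)²/(2·3.9²)) = 0.102293·exp(-7.20053) = 7.63303e-05
  p_B = (1/(3.8·√(2π)))·exp(−(19.9−20.3)²/(2·3.8²)) = 0.104985·exp(-0.00554) = 0.104405
  p_C = (1/(3.7·√(2π)))·exp(−(19.9−30.5)²/(2·3.7²)) = 0.107822·exp(-4.10373) = 0.00178026
  p_D = (1/(3.8·√(2π)))·exp(−(19.9−34.8)²/(2·3.8²)) = 0.104985·exp(-7.68733) = 4.81463e-05
Prior × likelihood for each component:
  π_A·p_A = 0.36 × 7.63303e-05 = 2.74789e-05
  π_B·p_B = 0.20 × 0.104405 = 0.020881
  π_C·p_C = 0.14 × 0.00178026 = 0.000249236
  π_D·p_D = 0.30 × 4.81463e-05 = 1.44439e-05
Sum: 2.74789e-05 + 0.020881 + 0.000249236 + 1.44439e-05 = 0.0211721
P(Subgroup B | x) ≈ 0.986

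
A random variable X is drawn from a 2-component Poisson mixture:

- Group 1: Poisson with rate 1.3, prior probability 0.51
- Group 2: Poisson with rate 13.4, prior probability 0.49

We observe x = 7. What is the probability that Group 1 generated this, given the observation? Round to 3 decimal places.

0.015

By Bayes' theorem, P(k | x) = P(Z=k) f_k(x) / Σ_j P(Z=j) f_j(x).
Poisson probabilities:
  L_1 = e^(−1.3)·1.3^7/7! = 0.000339305
  L_2 = e^(−13.4)·13.4^7/7! = 0.0233215
Unnormalised posteriors:
  P(Z=1)·L_1 = 0.51 × 0.000339305 = 0.000173045
  P(Z=2)·L_2 = 0.49 × 0.0233215 = 0.0114275
Marginal: 0.000173045 + 0.0114275 = 0.0116006
Responsibility of Group 1: 0.000173045 / 0.0116006 ≈ 0.015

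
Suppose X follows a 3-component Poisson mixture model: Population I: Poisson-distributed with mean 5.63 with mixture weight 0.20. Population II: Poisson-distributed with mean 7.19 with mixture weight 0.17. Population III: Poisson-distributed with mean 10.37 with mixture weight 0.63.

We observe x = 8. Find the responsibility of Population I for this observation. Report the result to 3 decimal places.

The responsibility of component k is π_k f_k(x) divided by Σ_j π_j f_j(x).
Poisson probabilities:
  f_I = 0.0898398
  f_II = 0.133577
  f_III = 0.10401
Weight by the priors:
  π_I·f_I = 0.20 × 0.0898398 = 0.017968
  π_II·f_II = 0.17 × 0.133577 = 0.0227082
  π_III·f_III = 0.63 × 0.10401 = 0.0655264
Denominator: 0.017968 + 0.0227082 + 0.0655264 = 0.106203
P(Population I | data) ≈ 0.169

0.169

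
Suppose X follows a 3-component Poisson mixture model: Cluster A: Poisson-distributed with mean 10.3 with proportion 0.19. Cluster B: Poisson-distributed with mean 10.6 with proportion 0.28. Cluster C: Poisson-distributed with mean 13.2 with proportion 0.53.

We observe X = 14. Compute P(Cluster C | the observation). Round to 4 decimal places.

Posterior ∝ prior × likelihood, so P(k | x) ∝ w_k f_k(x); normalise over all components.
Evaluate each component's likelihood at the observed value:
  L_A = e^(−10.3)·10.3^14/14! = 0.0583552
  L_B = e^(−10.6)·10.6^14/14! = 0.0646178
  L_C = e^(−13.2)·13.2^14/14! = 0.1035
Unnormalised posteriors:
  w_A·L_A = 0.19 × 0.0583552 = 0.0110875
  w_B·L_B = 0.28 × 0.0646178 = 0.018093
  w_C·L_C = 0.53 × 0.1035 = 0.0548549
Denominator: 0.0110875 + 0.018093 + 0.0548549 = 0.0840354
P(Cluster C | x) = 0.0548549 / 0.0840354 ≈ 0.6528

0.6528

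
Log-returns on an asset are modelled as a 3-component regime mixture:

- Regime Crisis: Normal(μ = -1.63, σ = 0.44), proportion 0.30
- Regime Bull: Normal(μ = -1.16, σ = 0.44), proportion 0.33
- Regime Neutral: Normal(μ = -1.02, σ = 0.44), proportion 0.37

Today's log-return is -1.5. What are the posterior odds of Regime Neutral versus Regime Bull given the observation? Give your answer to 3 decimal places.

0.834

Posterior odds = (π_i f_i(x)) / (π_j f_j(x)); the normalising sum cancels.
Normal densities:
  f_Crisis = 0.867964
  f_Bull = 0.672662
  f_Neutral = 0.500074
Odds = (0.37/0.33) × (0.500074/0.672662) = 1.12121 × 0.743425 ≈ 0.834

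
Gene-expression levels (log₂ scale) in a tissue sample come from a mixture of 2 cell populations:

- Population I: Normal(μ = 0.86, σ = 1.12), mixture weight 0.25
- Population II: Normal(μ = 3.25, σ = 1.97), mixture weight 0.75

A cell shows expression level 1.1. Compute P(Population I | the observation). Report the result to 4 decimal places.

The responsibility of component k is w_k f_k(x) divided by Σ_j w_j f_j(x).
Component likelihoods at x = 1.1:
  f_I = 0.348114
  f_II = 0.111635
Multiply by the mixture weights:
  w_I·f_I = 0.25 × 0.348114 = 0.0870284
  w_II·f_II = 0.75 × 0.111635 = 0.0837266
Evidence: 0.0870284 + 0.0837266 = 0.170755
P(Population I | x) = 0.0870284 / 0.170755 ≈ 0.5097

0.5097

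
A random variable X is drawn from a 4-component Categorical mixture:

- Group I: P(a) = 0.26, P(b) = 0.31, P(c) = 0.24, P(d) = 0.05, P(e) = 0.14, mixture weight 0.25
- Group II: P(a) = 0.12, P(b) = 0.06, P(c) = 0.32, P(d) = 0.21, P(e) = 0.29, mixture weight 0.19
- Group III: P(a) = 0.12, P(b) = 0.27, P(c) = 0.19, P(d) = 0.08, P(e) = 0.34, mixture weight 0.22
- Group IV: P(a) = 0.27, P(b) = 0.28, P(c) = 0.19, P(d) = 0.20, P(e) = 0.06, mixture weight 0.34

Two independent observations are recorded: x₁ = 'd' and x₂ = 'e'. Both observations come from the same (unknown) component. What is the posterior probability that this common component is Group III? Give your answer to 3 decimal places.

P(component k | x) = P(Z=k)·f_k(x) / marginal(x), where marginal(x) = Σ_j P(Z=j)·f_j(x).
Since both observations come from the same component, the likelihood for component k is f_k(x₁)·f_k(x₂).
  p_I = [0.05] × [0.14] = 0.007
  p_II = [0.21] × [0.29] = 0.0609
  p_III = [0.08] × [0.34] = 0.0272
  p_IV = [0.2] × [0.06] = 0.012
Unnormalised posteriors:
  P(Z=I)·p_I = 0.25 × 0.007 = 0.00175
  P(Z=II)·p_II = 0.19 × 0.0609 = 0.011571
  P(Z=III)·p_III = 0.22 × 0.0272 = 0.005984
  P(Z=IV)·p_IV = 0.34 × 0.012 = 0.00408
Denominator: 0.00175 + 0.011571 + 0.005984 + 0.00408 = 0.023385
P(Group III | x₁, x₂) ≈ 0.256

0.256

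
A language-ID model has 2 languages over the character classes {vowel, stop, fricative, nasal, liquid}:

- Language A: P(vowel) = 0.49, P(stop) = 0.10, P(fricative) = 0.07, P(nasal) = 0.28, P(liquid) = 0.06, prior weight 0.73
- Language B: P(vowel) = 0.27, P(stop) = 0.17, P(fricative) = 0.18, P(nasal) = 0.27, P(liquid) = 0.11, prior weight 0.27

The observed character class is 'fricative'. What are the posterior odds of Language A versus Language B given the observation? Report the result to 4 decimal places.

The posterior odds equal the prior odds times the likelihood ratio: (P(Z=i)/P(Z=j))·(f_i(x)/f_j(x)).
Component likelihoods at x = 'fricative':
  f_A = 0.07
  f_B = 0.18
Posterior odds = (P(Z=A)·f_A) / (P(Z=B)·f_B) = (0.73·0.07) / (0.27·0.18) = 0.0511 / 0.0486 ≈ 1.0514

1.0514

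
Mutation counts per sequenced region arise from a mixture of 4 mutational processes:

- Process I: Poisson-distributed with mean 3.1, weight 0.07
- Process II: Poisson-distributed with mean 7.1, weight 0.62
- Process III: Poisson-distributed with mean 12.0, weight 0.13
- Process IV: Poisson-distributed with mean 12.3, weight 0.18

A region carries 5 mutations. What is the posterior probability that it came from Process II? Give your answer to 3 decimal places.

By Bayes' theorem, P(k | x) = π_k f_k(x) / Σ_j π_j f_j(x).
Poisson probabilities:
  L_I = e^(−3.1)·3.1^5/5! = 0.107477
  L_II = e^(−7.1)·7.1^5/5! = 0.124057
  L_III = e^(−12.0)·12.0^5/5! = 0.0127406
  L_IV = e^(−12.3)·12.3^5/5! = 0.0106788
Prior × likelihood for each component:
  π_I·L_I = 0.07 × 0.107477 = 0.00752337
  π_II·L_II = 0.62 × 0.124057 = 0.0769151
  π_III·L_III = 0.13 × 0.0127406 = 0.00165628
  π_IV·L_IV = 0.18 × 0.0106788 = 0.00192218
Marginal: 0.00752337 + 0.0769151 + 0.00165628 + 0.00192218 = 0.0880169
So the posterior for Process II is 0.0769151 / 0.0880169 ≈ 0.874.

0.874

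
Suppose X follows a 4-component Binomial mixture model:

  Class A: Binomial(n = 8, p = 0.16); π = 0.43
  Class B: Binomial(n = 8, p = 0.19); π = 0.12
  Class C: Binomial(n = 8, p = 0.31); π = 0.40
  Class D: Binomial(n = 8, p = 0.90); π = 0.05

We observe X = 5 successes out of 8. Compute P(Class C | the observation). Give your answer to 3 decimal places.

P(component k | x) = π_k·f_k(x) / marginal(x), where marginal(x) = Σ_j π_j·f_j(x).
Evaluate each component's likelihood at the observed value:
  p_A = 0.00348037
  p_B = 0.00736904
  p_C = 0.0526676
  p_D = 0.0330674
Multiply by the mixture weights:
  π_A·p_A = 0.43 × 0.00348037 = 0.00149656
  π_B·p_B = 0.12 × 0.00736904 = 0.000884285
  π_C·p_C = 0.40 × 0.0526676 = 0.0210671
  π_D·p_D = 0.05 × 0.0330674 = 0.00165337
Normaliser: 0.00149656 + 0.000884285 + 0.0210671 + 0.00165337 = 0.0251013
Responsibility of Class C: 0.0210671 / 0.0251013 ≈ 0.839

0.839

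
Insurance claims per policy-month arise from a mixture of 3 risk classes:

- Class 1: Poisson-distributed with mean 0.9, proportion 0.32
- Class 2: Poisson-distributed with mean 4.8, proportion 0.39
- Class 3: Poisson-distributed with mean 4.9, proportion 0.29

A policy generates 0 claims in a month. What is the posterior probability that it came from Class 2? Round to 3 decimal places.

0.024

The responsibility of component k is π_k f_k(x) divided by Σ_j π_j f_j(x).
Evaluate each component's likelihood at the observed value:
  p_1 = e^(−0.9)·0.9^0/0! = 0.40657
  p_2 = e^(−4.8)·4.8^0/0! = 0.00822975
  p_3 = e^(−4.9)·4.9^0/0! = 0.00744658
Weight by the priors:
  π_1·p_1 = 0.32 × 0.40657 = 0.130102
  π_2·p_2 = 0.39 × 0.00822975 = 0.0032096
  π_3·p_3 = 0.29 × 0.00744658 = 0.00215951
Normaliser: 0.130102 + 0.0032096 + 0.00215951 = 0.135471
Responsibility of Class 2: 0.0032096 / 0.135471 ≈ 0.024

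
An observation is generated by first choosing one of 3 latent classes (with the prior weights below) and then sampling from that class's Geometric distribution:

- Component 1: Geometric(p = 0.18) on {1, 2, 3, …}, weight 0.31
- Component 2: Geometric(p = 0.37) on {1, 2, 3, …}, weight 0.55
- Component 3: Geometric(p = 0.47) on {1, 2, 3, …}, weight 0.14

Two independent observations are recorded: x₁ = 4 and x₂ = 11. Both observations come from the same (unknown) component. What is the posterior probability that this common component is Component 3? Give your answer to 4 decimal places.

0.0084

Posterior ∝ prior × likelihood, so P(k | x) ∝ w_k f_k(x); normalise over all components.
Since both observations come from the same component, the likelihood for component k is f_k(x₁)·f_k(x₂).
  L_1 = [0.18·(1−0.18)^3 = 0.18·0.551368 = 0.0992462] × [0.0247406] = 0.00245542
  L_2 = [0.37·(1−0.37)^3 = 0.37·0.250047 = 0.0925174] × [0.00364424] = 0.000337156
  L_3 = [0.47·(1−0.47)^3 = 0.47·0.148877 = 0.0699722] × [0.000821971] = 5.75151e-05
Prior × likelihood for each component:
  w_1·L_1 = 0.31 × 0.00245542 = 0.000761179
  w_2·L_2 = 0.55 × 0.000337156 = 0.000185436
  w_3·L_3 = 0.14 × 5.75151e-05 = 8.05212e-06
Marginal: 0.000761179 + 0.000185436 + 8.05212e-06 = 0.000954667
P(Component 3 | x₁, x₂) = 8.05212e-06 / 0.000954667 ≈ 0.0084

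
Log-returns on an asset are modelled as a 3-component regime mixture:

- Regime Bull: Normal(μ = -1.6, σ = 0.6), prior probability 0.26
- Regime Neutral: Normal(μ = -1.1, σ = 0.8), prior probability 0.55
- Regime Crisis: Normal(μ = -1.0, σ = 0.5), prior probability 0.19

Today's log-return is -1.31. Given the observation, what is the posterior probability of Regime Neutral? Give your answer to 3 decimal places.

0.487

P(component k | x) = π_k·f_k(x) / marginal(x), where marginal(x) = Σ_j π_j·f_j(x).
Evaluate each component's likelihood at the observed value:
  f_Bull = 0.591604
  f_Neutral = 0.481789
  f_Crisis = 0.658368
Weight by the priors:
  π_Bull·f_Bull = 0.26 × 0.591604 = 0.153817
  π_Neutral·f_Neutral = 0.55 × 0.481789 = 0.264984
  π_Crisis·f_Crisis = 0.19 × 0.658368 = 0.12509
Evidence: 0.153817 + 0.264984 + 0.12509 = 0.543891
P(Regime Neutral | the observation) = 0.264984 / 0.543891 ≈ 0.487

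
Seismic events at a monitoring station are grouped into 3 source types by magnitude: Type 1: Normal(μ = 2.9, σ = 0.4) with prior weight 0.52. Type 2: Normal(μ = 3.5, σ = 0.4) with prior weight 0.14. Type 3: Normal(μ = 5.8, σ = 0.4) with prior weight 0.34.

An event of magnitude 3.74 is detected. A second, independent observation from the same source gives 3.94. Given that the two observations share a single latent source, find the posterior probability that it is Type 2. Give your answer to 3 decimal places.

P(component k | x) = π_k·f_k(x) / marginal(x), where marginal(x) = Σ_j π_j·f_j(x).
Since both observations come from the same component, the likelihood for component k is f_k(x₁)·f_k(x₂).
  f_1 = [0.109959] × [0.0339574] = 0.00373392
  f_2 = [0.833062] × [0.54463] = 0.453711
  f_3 = [1.73605e-06] × [2.0118e-05] = 3.49258e-11
Prior × likelihood for each component:
  π_1·f_1 = 0.52 × 0.00373392 = 0.00194164
  π_2·f_2 = 0.14 × 0.453711 = 0.0635195
  π_3·f_3 = 0.34 × 3.49258e-11 = 1.18748e-11
Marginal: 0.00194164 + 0.0635195 + 1.18748e-11 = 0.0654611
P(Type 2 | x₁,x₂) = 0.0635195 / 0.0654611 ≈ 0.970

0.970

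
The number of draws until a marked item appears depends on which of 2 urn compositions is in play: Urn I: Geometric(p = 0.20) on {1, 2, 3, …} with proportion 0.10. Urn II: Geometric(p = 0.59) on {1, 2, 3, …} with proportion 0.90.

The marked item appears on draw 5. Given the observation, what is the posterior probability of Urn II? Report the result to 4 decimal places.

0.6468

Apply Bayes' rule: the posterior for each component is proportional to its prior times its likelihood at x.
Geometric probabilities:
  L_I = 0.20·(1−0.20)^4 = 0.20·0.4096 = 0.08192
  L_II = 0.59·(1−0.59)^4 = 0.59·0.0282576 = 0.016672
Multiply by the mixture weights:
  P(Z=I)·L_I = 0.10 × 0.08192 = 0.008192
  P(Z=II)·L_II = 0.90 × 0.016672 = 0.0150048
Marginal: 0.008192 + 0.0150048 = 0.0231968
P(Urn II | the observation) ≈ 0.6468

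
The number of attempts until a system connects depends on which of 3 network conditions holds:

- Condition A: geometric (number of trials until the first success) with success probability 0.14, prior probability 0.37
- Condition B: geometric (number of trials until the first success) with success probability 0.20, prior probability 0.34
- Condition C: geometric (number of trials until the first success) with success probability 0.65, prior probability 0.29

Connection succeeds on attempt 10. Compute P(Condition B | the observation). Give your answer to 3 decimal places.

0.406

By Bayes' theorem, P(k | x) = π_k f_k(x) / Σ_j π_j f_j(x).
Evaluate each component's likelihood at the observed value:
  L_A = 0.14·(1−0.14)^9 = 0.14·0.257327 = 0.0360258
  L_B = 0.20·(1−0.20)^9 = 0.20·0.134218 = 0.0268435
  L_C = 0.65·(1−0.65)^9 = 0.65·7.88156e-05 = 5.12302e-05
Multiply by the mixture weights:
  π_A·L_A = 0.37 × 0.0360258 = 0.0133296
  π_B·L_B = 0.34 × 0.0268435 = 0.00912681
  π_C·L_C = 0.29 × 5.12302e-05 = 1.48567e-05
Denominator: 0.0133296 + 0.00912681 + 1.48567e-05 = 0.0224712
P(Condition B | x) = 0.00912681 / 0.0224712 ≈ 0.406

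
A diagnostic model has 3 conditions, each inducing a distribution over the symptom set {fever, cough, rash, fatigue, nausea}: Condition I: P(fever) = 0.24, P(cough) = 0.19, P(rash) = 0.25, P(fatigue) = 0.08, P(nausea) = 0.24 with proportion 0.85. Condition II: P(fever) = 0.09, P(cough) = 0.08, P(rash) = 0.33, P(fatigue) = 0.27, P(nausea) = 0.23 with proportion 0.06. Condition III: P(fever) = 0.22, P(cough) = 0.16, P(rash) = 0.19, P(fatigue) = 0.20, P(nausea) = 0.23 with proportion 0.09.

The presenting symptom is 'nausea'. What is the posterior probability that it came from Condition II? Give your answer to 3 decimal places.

Posterior ∝ prior × likelihood, so P(k | x) ∝ π_k f_k(x); normalise over all components.
Categorical probabilities:
  p_I = P(nausea | comp) = 0.24
  p_II = P(nausea | comp) = 0.23
  p_III = P(nausea | comp) = 0.23
Prior × likelihood for each component:
  π_I·p_I = 0.85 × 0.24 = 0.204
  π_II·p_II = 0.06 × 0.23 = 0.0138
  π_III·p_III = 0.09 × 0.23 = 0.0207
Denominator: 0.204 + 0.0138 + 0.0207 = 0.2385
So the posterior for Condition II is 0.0138 / 0.2385 ≈ 0.058.

0.058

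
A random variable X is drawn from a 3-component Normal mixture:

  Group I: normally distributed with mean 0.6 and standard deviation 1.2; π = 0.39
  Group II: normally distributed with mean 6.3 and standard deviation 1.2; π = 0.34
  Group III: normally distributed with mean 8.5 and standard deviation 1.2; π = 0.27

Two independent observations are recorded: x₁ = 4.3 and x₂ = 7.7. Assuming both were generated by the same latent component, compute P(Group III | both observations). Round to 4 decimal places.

P(component k | x) = π_k·f_k(x) / marginal(x), where marginal(x) = Σ_j π_j·f_j(x).
Since both observations come from the same component, the likelihood for component k is f_k(x₁)·f_k(x₂).
  p_I = [(1/(1.2·√(2π)))·exp(−(4.3−0.6)²/(2·1.2²)) = 0.332452·exp(-4.75347) = 0.0028663] × [8.31893e-09] = 2.38446e-11
  p_II = [(1/(1.2·√(2π)))·exp(−(4.3−6.3)²/(2·1.2²)) = 0.332452·exp(-1.38889) = 0.0828976] × [0.168332] = 0.0139543
  p_III = [(1/(1.2·√(2π)))·exp(−(4.3−8.5)²/(2·1.2²)) = 0.332452·exp(-6.12500) = 0.000727236] × [0.266207] = 0.000193595
Weight by the priors:
  π_I·p_I = 0.39 × 2.38446e-11 = 9.29938e-12
  π_II·p_II = 0.34 × 0.0139543 = 0.00474448
  π_III·p_III = 0.27 × 0.000193595 = 5.22706e-05
Marginal: 9.29938e-12 + 0.00474448 + 5.22706e-05 = 0.00479675
P(Group III | x₁, x₂) ≈ 0.0109

0.0109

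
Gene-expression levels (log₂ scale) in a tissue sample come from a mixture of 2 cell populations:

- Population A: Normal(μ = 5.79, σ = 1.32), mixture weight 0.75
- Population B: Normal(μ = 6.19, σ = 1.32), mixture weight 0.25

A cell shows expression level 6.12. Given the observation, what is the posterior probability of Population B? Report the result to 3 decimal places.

0.256

P(component k | x) = π_k·f_k(x) / marginal(x), where marginal(x) = Σ_j π_j·f_j(x).
Evaluate each component's likelihood at the observed value:
  f_A = (1/(1.32·√(2π)))·exp(−(6.12−5.79)²/(2·1.32²)) = 0.302229·exp(-0.03125) = 0.29293
  f_B = (1/(1.32·√(2π)))·exp(−(6.12−6.19)²/(2·1.32²)) = 0.302229·exp(-0.00141) = 0.301804
Multiply by the mixture weights:
  π_A·f_A = 0.75 × 0.29293 = 0.219698
  π_B·f_B = 0.25 × 0.301804 = 0.0754511
Denominator: 0.219698 + 0.0754511 = 0.295149
P(Population B | x) = 0.0754511 / 0.295149 ≈ 0.256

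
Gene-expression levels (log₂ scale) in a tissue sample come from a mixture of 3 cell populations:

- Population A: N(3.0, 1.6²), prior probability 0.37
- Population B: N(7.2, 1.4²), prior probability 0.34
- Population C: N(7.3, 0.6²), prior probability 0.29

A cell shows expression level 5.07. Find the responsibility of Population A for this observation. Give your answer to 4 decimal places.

0.5659

The responsibility of component k is π_k f_k(x) divided by Σ_j π_j f_j(x).
Evaluate each component's likelihood at the observed value:
  p_A = 0.107977
  p_B = 0.0895657
  p_C = 0.000665536
Prior × likelihood for each component:
  π_A·p_A = 0.37 × 0.107977 = 0.0399515
  π_B·p_B = 0.34 × 0.0895657 = 0.0304523
  π_C·p_C = 0.29 × 0.000665536 = 0.000193005
Sum: 0.0399515 + 0.0304523 + 0.000193005 = 0.0705968
Responsibility of Population A: 0.0399515 / 0.0705968 ≈ 0.5659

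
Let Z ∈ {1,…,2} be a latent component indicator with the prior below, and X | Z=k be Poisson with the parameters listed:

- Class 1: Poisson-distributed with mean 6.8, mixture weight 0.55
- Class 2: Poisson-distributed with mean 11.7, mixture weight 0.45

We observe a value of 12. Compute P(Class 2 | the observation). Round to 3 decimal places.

0.804

By Bayes' theorem, P(k | x) = π_k f_k(x) / Σ_j π_j f_j(x).
Evaluate each component's likelihood at the observed value:
  L_1 = e^(−6.8)·6.8^12/12! = 0.0227283
  L_2 = e^(−11.7)·11.7^12/12! = 0.113933
Multiply by the mixture weights:
  π_1·L_1 = 0.55 × 0.0227283 = 0.0125006
  π_2·L_2 = 0.45 × 0.113933 = 0.0512697
Normaliser: 0.0125006 + 0.0512697 = 0.0637702
P(Class 2 | data) ≈ 0.804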